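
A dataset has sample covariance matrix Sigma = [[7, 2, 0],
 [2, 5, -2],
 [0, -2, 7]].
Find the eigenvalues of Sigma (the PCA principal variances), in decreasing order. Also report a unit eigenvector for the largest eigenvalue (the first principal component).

Step 1 — characteristic polynomial p(λ) = det(λI - Sigma) = λ³ - tr·λ² + c_1·λ - det, where tr = trace, c_1 = sum of the principal 2×2 minors, det = det(Sigma):
  tr = 7 + 5 + 7 = 19,
  c_1 = (7·5 - (2)²) + (7·7 - (0)²) + (5·7 - (-2)²) = 31 + 49 + 31 = 111,
  det = 7·(5·7 - (-2)²) - (2)·((2)·7 - (-2)·(0)) + (0)·((2)·(-2) - 5·(0)) = 7·(31) - (2)·(14) + (0)·(-4) = 189.
  So p(λ) = λ³ - 19λ² + 111λ - 189.
Step 2 — look for an integer root (rational root theorem: any rational root is an integer divisor of 189). Testing λ = 3:
  p(3) = 27 - 171 + 333 - 189 = 0  ✓
  Dividing out (λ - 3): p(λ) = (λ - 3)(λ² - 16λ + 63).
Step 3 — remaining eigenvalues from the quadratic λ² - 16λ + 63 = 0:
  Δ = 16² - 4·63 = 256 - 252 = 4,  λ = (16 ± √4)/2 = (16 ± 2)/2 = 9 or 7.
  Sorted: λ_1 = 9,  λ_2 = 7,  λ_3 = 3  (check: sum = 19 = tr ✓).

Step 4 — unit eigenvector for λ_1 = 9: v spans the null space of (Sigma - λ_1 I), whose rows are
  r_1 = (-2, 2, 0),  r_2 = (2, -4, -2),  r_3 = (0, -2, -2).
  v is orthogonal to every row, so take v ∝ r_1 × r_2 = ((2)·(-2) - (0)·(-4), (0)·(2) - (-2)·(-2), (-2)·(-4) - (2)·(2)) = (-4, -4, 4).
  Rescale (divide by 4; multiply by -1 so the first nonzero entry is positive): u = (1, 1, -1).
  ||u|| = √((1)² + (1)² + (-1)²) = √(3) ≈ 1.7321,  v_1 = u/||u|| ≈ (0.5774, 0.5774, -0.5774) (||v_1|| = 1).

λ_1 = 9,  λ_2 = 7,  λ_3 = 3;  v_1 ≈ (0.5774, 0.5774, -0.5774)


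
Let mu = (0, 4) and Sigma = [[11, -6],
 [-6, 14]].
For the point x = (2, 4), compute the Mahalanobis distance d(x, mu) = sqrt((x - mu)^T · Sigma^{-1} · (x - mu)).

Step 1 — centre the observation: (x - mu) = (2, 0).

Step 2 — invert Sigma. det(Sigma) = 11·14 - (-6)² = 118.
  Sigma^{-1} = (1/det) · [[d, -b], [-b, a]] = [[0.1186, 0.0508],
 [0.0508, 0.0932]].

Step 3 — form the quadratic (x - mu)^T · Sigma^{-1} · (x - mu):
  Sigma^{-1} · (x - mu) = (0.2373, 0.1017).
  (x - mu)^T · [Sigma^{-1} · (x - mu)] = (2)·(0.2373) + (0)·(0.1017) = 0.4746.

Step 4 — take square root: d = √(0.4746) ≈ 0.6889.

d(x, mu) = √(0.4746) ≈ 0.6889


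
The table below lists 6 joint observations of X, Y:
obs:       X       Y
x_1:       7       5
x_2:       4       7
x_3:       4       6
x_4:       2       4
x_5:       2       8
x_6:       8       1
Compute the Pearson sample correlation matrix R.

Step 1 — column means:
  mean(X) = (7 + 4 + 4 + 2 + 2 + 8) / 6 = 27/6 = 4.5
  mean(Y) = (5 + 7 + 6 + 4 + 8 + 1) / 6 = 31/6 = 5.1667

Step 2 — sample variances and covariances s[i,j] = (1/(n-1)) · Σ_k (x_{k,i} - mean_i) · (x_{k,j} - mean_j), with n-1 = 5:
  s[X,X] = ((2.5)·(2.5) + (-0.5)·(-0.5) + (-0.5)·(-0.5) + (-2.5)·(-2.5) + (-2.5)·(-2.5) + (3.5)·(3.5)) / 5 = 31.5/5 = 6.3
  s[X,Y] = ((2.5)·(-0.1667) + (-0.5)·(1.8333) + (-0.5)·(0.8333) + (-2.5)·(-1.1667) + (-2.5)·(2.8333) + (3.5)·(-4.1667)) / 5 = -20.5/5 = -4.1
  s[Y,Y] = ((-0.1667)·(-0.1667) + (1.8333)·(1.8333) + (0.8333)·(0.8333) + (-1.1667)·(-1.1667) + (2.8333)·(2.8333) + (-4.1667)·(-4.1667)) / 5 = 30.8333/5 = 6.1667
  Sample standard deviations s_i = √(s[i,i]):
  s(X) = √(6.3) = 2.51
  s(Y) = √(6.1667) = 2.4833

Step 3 — r_{ij} = s_{ij} / (s_i · s_j):
  r[X,X] = 1 (diagonal).
  r[X,Y] = -4.1 / (2.51 · 2.4833) = -4.1 / 6.233 = -0.6578
  r[Y,Y] = 1 (diagonal).

R is symmetric with unit diagonal. Assembling:

R = [[1, -0.6578],
 [-0.6578, 1]]


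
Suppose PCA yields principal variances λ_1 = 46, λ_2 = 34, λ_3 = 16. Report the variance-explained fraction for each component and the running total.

Step 1 — total variance = trace(Sigma) = Σ λ_i = 46 + 34 + 16 = 96.

Step 2 — fraction explained by component i = λ_i / Σ λ:
  PC1: 46/96 = 0.4792
  PC2: 34/96 = 0.3542
  PC3: 16/96 = 0.1667

Step 3 — cumulative fraction after k components = (λ_1 + ... + λ_k) / Σ λ:
  k = 1: 46/96 = 0.4792
  k = 2: (46 + 34)/96 = 80/96 = 0.8333
  k = 3: (46 + 34 + 16)/96 = 96/96 = 1

Summary (fraction, with percent):

explained: PC1 0.4792 (47.92%), PC2 0.3542 (35.42%), PC3 0.1667 (16.67%);  cumulative: 0.4792, 0.8333, 1


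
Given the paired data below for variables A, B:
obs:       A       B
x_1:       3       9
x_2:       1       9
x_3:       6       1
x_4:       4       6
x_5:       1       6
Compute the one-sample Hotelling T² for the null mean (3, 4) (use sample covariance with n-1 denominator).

Step 1 — sample mean vector:
  mean(A) = (3 + 1 + 6 + 4 + 1) / 5 = 15/5 = 3
  mean(B) = (9 + 9 + 1 + 6 + 6) / 5 = 31/5 = 6.2
  x̄ = (3, 6.2),  deviation x̄ - mu_0 = (3, 6.2) - (3, 4) = (0, 2.2).

Step 2 — sample covariance matrix, S[i,j] = (1/(n-1)) · Σ_k (x_{k,i} - mean_i) · (x_{k,j} - mean_j), divisor n-1 = 4:
  S[A,A] = ((0)·(0) + (-2)·(-2) + (3)·(3) + (1)·(1) + (-2)·(-2)) / 4 = 18/4 = 4.5
  S[A,B] = ((0)·(2.8) + (-2)·(2.8) + (3)·(-5.2) + (1)·(-0.2) + (-2)·(-0.2)) / 4 = -21/4 = -5.25
  S[B,B] = ((2.8)·(2.8) + (2.8)·(2.8) + (-5.2)·(-5.2) + (-0.2)·(-0.2) + (-0.2)·(-0.2)) / 4 = 42.8/4 = 10.7
  S = [[4.5, -5.25],
 [-5.25, 10.7]].

Step 3 — invert S. det(S) = 4.5·10.7 - (-5.25)² = 20.5875.
  S^{-1} = (1/det) · [[d, -b], [-b, a]] = [[0.5197, 0.255],
 [0.255, 0.2186]].

Step 4 — quadratic form (x̄ - mu_0)^T · S^{-1} · (x̄ - mu_0):
  S^{-1} · (x̄ - mu_0) = (0.561, 0.4809),
  (x̄ - mu_0)^T · [...] = (0)·(0.561) + (2.2)·(0.4809) = 1.0579.

Step 5 — scale by n: T² = 5 · 1.0579 = 5.2896.

T² ≈ 5.2896


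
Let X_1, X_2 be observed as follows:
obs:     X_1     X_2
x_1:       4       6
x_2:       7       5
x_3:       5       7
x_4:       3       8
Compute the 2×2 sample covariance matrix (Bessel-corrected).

Step 1 — column means:
  mean(X_1) = (4 + 7 + 5 + 3) / 4 = 19/4 = 4.75
  mean(X_2) = (6 + 5 + 7 + 8) / 4 = 26/4 = 6.5

Step 2 — sample covariance S[i,j] = (1/(n-1)) · Σ_k (x_{k,i} - mean_i) · (x_{k,j} - mean_j), with n-1 = 3.
  S[X_1,X_1] = ((-0.75)·(-0.75) + (2.25)·(2.25) + (0.25)·(0.25) + (-1.75)·(-1.75)) / 3 = 8.75/3 = 2.9167
  S[X_1,X_2] = ((-0.75)·(-0.5) + (2.25)·(-1.5) + (0.25)·(0.5) + (-1.75)·(1.5)) / 3 = -5.5/3 = -1.8333
  S[X_2,X_2] = ((-0.5)·(-0.5) + (-1.5)·(-1.5) + (0.5)·(0.5) + (1.5)·(1.5)) / 3 = 5/3 = 1.6667

S is symmetric (S[j,i] = S[i,j]). Assembling:

S = [[2.9167, -1.8333],
 [-1.8333, 1.6667]]


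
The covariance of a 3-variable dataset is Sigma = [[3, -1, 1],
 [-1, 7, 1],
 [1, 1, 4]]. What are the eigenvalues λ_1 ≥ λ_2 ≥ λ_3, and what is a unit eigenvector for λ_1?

Step 1 — characteristic polynomial p(λ) = det(λI - Sigma) = λ³ - tr·λ² + c_1·λ - det, where tr = trace, c_1 = sum of the principal 2×2 minors, det = det(Sigma):
  tr = 3 + 7 + 4 = 14,
  c_1 = (3·7 - (-1)²) + (3·4 - (1)²) + (7·4 - (1)²) = 20 + 11 + 27 = 58,
  det = 3·(7·4 - (1)²) - (-1)·((-1)·4 - (1)·(1)) + (1)·((-1)·(1) - 7·(1)) = 3·(27) - (-1)·(-5) + (1)·(-8) = 68.
  So p(λ) = λ³ - 14λ² + 58λ - 68.
Step 2 — look for an integer root (rational root theorem: any rational root is an integer divisor of 68). Testing λ = 2:
  p(2) = 8 - 56 + 116 - 68 = 0  ✓
  Dividing out (λ - 2): p(λ) = (λ - 2)(λ² - 12λ + 34).
Step 3 — remaining eigenvalues from the quadratic λ² - 12λ + 34 = 0:
  Δ = 12² - 4·34 = 144 - 136 = 8,  λ = (12 ± √8)/2 = (12 ± 2.8284)/2 ≈ 7.4142 or 4.5858.
  Sorted: λ_1 = 7.4142,  λ_2 = 4.5858,  λ_3 = 2  (check: sum = 14 = tr ✓).

Step 4 — unit eigenvector for λ_1 ≈ 7.4142: v spans the null space of (Sigma - λ_1 I), whose rows are
  r_1 = (-4.4142, -1, 1),  r_2 = (-1, -0.4142, 1),  r_3 = (1, 1, -3.4142).
  v is orthogonal to every row, so take v ∝ r_1 × r_2 = ((-1)·(1) - (1)·(-0.4142), (1)·(-1) - (-4.4142)·(1), (-4.4142)·(-0.4142) - (-1)·(-1)) ≈ (-0.5858, 3.4142, 0.8284).
  Rescale (multiply by -1 so the first nonzero entry is positive): u = (0.5858, -3.4142, -0.8284).
  ||u|| = √((0.5858)² + (-3.4142)² + (-0.8284)²) = √(12.6863) ≈ 3.5618,  v_1 = u/||u|| ≈ (0.1645, -0.9586, -0.2326) (||v_1|| = 1).

λ_1 = 7.4142,  λ_2 = 4.5858,  λ_3 = 2;  v_1 ≈ (0.1645, -0.9586, -0.2326)


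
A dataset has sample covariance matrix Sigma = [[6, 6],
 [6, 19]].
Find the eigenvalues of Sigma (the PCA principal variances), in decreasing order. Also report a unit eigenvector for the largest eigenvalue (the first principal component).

Step 1 — characteristic polynomial of 2×2 Sigma:
  det(Sigma - λI) = λ² - trace · λ + det = 0.
  trace = 6 + 19 = 25, det = 6·19 - (6)² = 78.
Step 2 — discriminant:
  Δ = trace² - 4·det = 625 - 312 = 313.
Step 3 — eigenvalues:
  λ = (trace ± √Δ)/2 = (25 ± 17.6918)/2,
  λ_1 = 21.3459,  λ_2 = 3.6541.

Step 4 — unit eigenvector for λ_1: solve (Sigma - λ_1 I)v = 0. First row:
  (6 - 21.3459)·v_x + (6)·v_y = 0, i.e. (-15.3459)·v_x + (6)·v_y = 0,
  so v ∝ (b, λ_1 - a) = (6, 15.3459) = u.
  ||u|| = √((6)² + (15.3459)²) = √(271.4967) ≈ 16.4772,
  v_1 = u/||u|| ≈ (0.3641, 0.9313) (||v_1|| = 1).

λ_1 = 21.3459,  λ_2 = 3.6541;  v_1 ≈ (0.3641, 0.9313)


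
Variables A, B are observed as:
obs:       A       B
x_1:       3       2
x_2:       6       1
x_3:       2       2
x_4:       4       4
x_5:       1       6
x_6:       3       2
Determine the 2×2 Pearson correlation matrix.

Step 1 — column means:
  mean(A) = (3 + 6 + 2 + 4 + 1 + 3) / 6 = 19/6 = 3.1667
  mean(B) = (2 + 1 + 2 + 4 + 6 + 2) / 6 = 17/6 = 2.8333

Step 2 — sample variances and covariances s[i,j] = (1/(n-1)) · Σ_k (x_{k,i} - mean_i) · (x_{k,j} - mean_j), with n-1 = 5:
  s[A,A] = ((-0.1667)·(-0.1667) + (2.8333)·(2.8333) + (-1.1667)·(-1.1667) + (0.8333)·(0.8333) + (-2.1667)·(-2.1667) + (-0.1667)·(-0.1667)) / 5 = 14.8333/5 = 2.9667
  s[A,B] = ((-0.1667)·(-0.8333) + (2.8333)·(-1.8333) + (-1.1667)·(-0.8333) + (0.8333)·(1.1667) + (-2.1667)·(3.1667) + (-0.1667)·(-0.8333)) / 5 = -9.8333/5 = -1.9667
  s[B,B] = ((-0.8333)·(-0.8333) + (-1.8333)·(-1.8333) + (-0.8333)·(-0.8333) + (1.1667)·(1.1667) + (3.1667)·(3.1667) + (-0.8333)·(-0.8333)) / 5 = 16.8333/5 = 3.3667
  Sample standard deviations s_i = √(s[i,i]):
  s(A) = √(2.9667) = 1.7224
  s(B) = √(3.3667) = 1.8348

Step 3 — r_{ij} = s_{ij} / (s_i · s_j):
  r[A,A] = 1 (diagonal).
  r[A,B] = -1.9667 / (1.7224 · 1.8348) = -1.9667 / 3.1603 = -0.6223
  r[B,B] = 1 (diagonal).

R is symmetric with unit diagonal. Assembling:

R = [[1, -0.6223],
 [-0.6223, 1]]


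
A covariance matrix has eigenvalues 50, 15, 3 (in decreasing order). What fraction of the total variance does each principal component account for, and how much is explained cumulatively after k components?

Step 1 — total variance = trace(Sigma) = Σ λ_i = 50 + 15 + 3 = 68.

Step 2 — fraction explained by component i = λ_i / Σ λ:
  PC1: 50/68 = 0.7353
  PC2: 15/68 = 0.2206
  PC3: 3/68 = 0.0441

Step 3 — cumulative fraction after k components = (λ_1 + ... + λ_k) / Σ λ:
  k = 1: 50/68 = 0.7353
  k = 2: (50 + 15)/68 = 65/68 = 0.9559
  k = 3: (50 + 15 + 3)/68 = 68/68 = 1

Summary (fraction, with percent):

explained: PC1 0.7353 (73.53%), PC2 0.2206 (22.06%), PC3 0.0441 (4.41%);  cumulative: 0.7353, 0.9559, 1


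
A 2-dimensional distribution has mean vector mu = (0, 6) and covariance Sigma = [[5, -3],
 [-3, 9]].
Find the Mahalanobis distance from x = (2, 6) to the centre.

Step 1 — centre the observation: (x - mu) = (2, 0).

Step 2 — invert Sigma. det(Sigma) = 5·9 - (-3)² = 36.
  Sigma^{-1} = (1/det) · [[d, -b], [-b, a]] = [[0.25, 0.0833],
 [0.0833, 0.1389]].

Step 3 — form the quadratic (x - mu)^T · Sigma^{-1} · (x - mu):
  Sigma^{-1} · (x - mu) = (0.5, 0.1667).
  (x - mu)^T · [Sigma^{-1} · (x - mu)] = (2)·(0.5) + (0)·(0.1667) = 1.

Step 4 — take square root: d = √(1) ≈ 1.

d(x, mu) = √(1) ≈ 1


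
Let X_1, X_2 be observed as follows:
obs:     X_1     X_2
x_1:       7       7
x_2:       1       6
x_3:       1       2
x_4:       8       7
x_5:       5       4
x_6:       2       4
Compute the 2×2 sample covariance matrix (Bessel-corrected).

Step 1 — column means:
  mean(X_1) = (7 + 1 + 1 + 8 + 5 + 2) / 6 = 24/6 = 4
  mean(X_2) = (7 + 6 + 2 + 7 + 4 + 4) / 6 = 30/6 = 5

Step 2 — sample covariance S[i,j] = (1/(n-1)) · Σ_k (x_{k,i} - mean_i) · (x_{k,j} - mean_j), with n-1 = 5.
  S[X_1,X_1] = ((3)·(3) + (-3)·(-3) + (-3)·(-3) + (4)·(4) + (1)·(1) + (-2)·(-2)) / 5 = 48/5 = 9.6
  S[X_1,X_2] = ((3)·(2) + (-3)·(1) + (-3)·(-3) + (4)·(2) + (1)·(-1) + (-2)·(-1)) / 5 = 21/5 = 4.2
  S[X_2,X_2] = ((2)·(2) + (1)·(1) + (-3)·(-3) + (2)·(2) + (-1)·(-1) + (-1)·(-1)) / 5 = 20/5 = 4

S is symmetric (S[j,i] = S[i,j]). Assembling:

S = [[9.6, 4.2],
 [4.2, 4]]


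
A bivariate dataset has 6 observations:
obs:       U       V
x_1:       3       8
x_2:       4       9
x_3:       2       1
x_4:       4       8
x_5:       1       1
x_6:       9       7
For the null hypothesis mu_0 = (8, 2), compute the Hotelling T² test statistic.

Step 1 — sample mean vector:
  mean(U) = (3 + 4 + 2 + 4 + 1 + 9) / 6 = 23/6 = 3.8333
  mean(V) = (8 + 9 + 1 + 8 + 1 + 7) / 6 = 34/6 = 5.6667
  x̄ = (3.8333, 5.6667),  deviation x̄ - mu_0 = (3.8333, 5.6667) - (8, 2) = (-4.1667, 3.6667).

Step 2 — sample covariance matrix, S[i,j] = (1/(n-1)) · Σ_k (x_{k,i} - mean_i) · (x_{k,j} - mean_j), divisor n-1 = 5:
  S[U,U] = ((-0.8333)·(-0.8333) + (0.1667)·(0.1667) + (-1.8333)·(-1.8333) + (0.1667)·(0.1667) + (-2.8333)·(-2.8333) + (5.1667)·(5.1667)) / 5 = 38.8333/5 = 7.7667
  S[U,V] = ((-0.8333)·(2.3333) + (0.1667)·(3.3333) + (-1.8333)·(-4.6667) + (0.1667)·(2.3333) + (-2.8333)·(-4.6667) + (5.1667)·(1.3333)) / 5 = 27.6667/5 = 5.5333
  S[V,V] = ((2.3333)·(2.3333) + (3.3333)·(3.3333) + (-4.6667)·(-4.6667) + (2.3333)·(2.3333) + (-4.6667)·(-4.6667) + (1.3333)·(1.3333)) / 5 = 67.3333/5 = 13.4667
  S = [[7.7667, 5.5333],
 [5.5333, 13.4667]].

Step 3 — invert S. det(S) = 7.7667·13.4667 - (5.5333)² = 73.9733.
  S^{-1} = (1/det) · [[d, -b], [-b, a]] = [[0.182, -0.0748],
 [-0.0748, 0.105]].

Step 4 — quadratic form (x̄ - mu_0)^T · S^{-1} · (x̄ - mu_0):
  S^{-1} · (x̄ - mu_0) = (-1.0328, 0.6966),
  (x̄ - mu_0)^T · [...] = (-4.1667)·(-1.0328) + (3.6667)·(0.6966) = 6.8577.

Step 5 — scale by n: T² = 6 · 6.8577 = 41.1464.

T² ≈ 41.1464


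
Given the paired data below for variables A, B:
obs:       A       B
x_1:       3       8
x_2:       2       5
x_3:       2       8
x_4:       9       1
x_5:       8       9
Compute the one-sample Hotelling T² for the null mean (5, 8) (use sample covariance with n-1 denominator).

Step 1 — sample mean vector:
  mean(A) = (3 + 2 + 2 + 9 + 8) / 5 = 24/5 = 4.8
  mean(B) = (8 + 5 + 8 + 1 + 9) / 5 = 31/5 = 6.2
  x̄ = (4.8, 6.2),  deviation x̄ - mu_0 = (4.8, 6.2) - (5, 8) = (-0.2, -1.8).

Step 2 — sample covariance matrix, S[i,j] = (1/(n-1)) · Σ_k (x_{k,i} - mean_i) · (x_{k,j} - mean_j), divisor n-1 = 4:
  S[A,A] = ((-1.8)·(-1.8) + (-2.8)·(-2.8) + (-2.8)·(-2.8) + (4.2)·(4.2) + (3.2)·(3.2)) / 4 = 46.8/4 = 11.7
  S[A,B] = ((-1.8)·(1.8) + (-2.8)·(-1.2) + (-2.8)·(1.8) + (4.2)·(-5.2) + (3.2)·(2.8)) / 4 = -17.8/4 = -4.45
  S[B,B] = ((1.8)·(1.8) + (-1.2)·(-1.2) + (1.8)·(1.8) + (-5.2)·(-5.2) + (2.8)·(2.8)) / 4 = 42.8/4 = 10.7
  S = [[11.7, -4.45],
 [-4.45, 10.7]].

Step 3 — invert S. det(S) = 11.7·10.7 - (-4.45)² = 105.3875.
  S^{-1} = (1/det) · [[d, -b], [-b, a]] = [[0.1015, 0.0422],
 [0.0422, 0.111]].

Step 4 — quadratic form (x̄ - mu_0)^T · S^{-1} · (x̄ - mu_0):
  S^{-1} · (x̄ - mu_0) = (-0.0963, -0.2083),
  (x̄ - mu_0)^T · [...] = (-0.2)·(-0.0963) + (-1.8)·(-0.2083) = 0.3942.

Step 5 — scale by n: T² = 5 · 0.3942 = 1.9708.

T² ≈ 1.9708


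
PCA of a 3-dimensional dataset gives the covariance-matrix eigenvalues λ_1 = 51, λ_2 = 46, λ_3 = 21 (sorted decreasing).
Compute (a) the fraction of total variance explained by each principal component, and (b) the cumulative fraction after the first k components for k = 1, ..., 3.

Step 1 — total variance = trace(Sigma) = Σ λ_i = 51 + 46 + 21 = 118.

Step 2 — fraction explained by component i = λ_i / Σ λ:
  PC1: 51/118 = 0.4322
  PC2: 46/118 = 0.3898
  PC3: 21/118 = 0.178

Step 3 — cumulative fraction after k components = (λ_1 + ... + λ_k) / Σ λ:
  k = 1: 51/118 = 0.4322
  k = 2: (51 + 46)/118 = 97/118 = 0.822
  k = 3: (51 + 46 + 21)/118 = 118/118 = 1

Summary (fraction, with percent):

explained: PC1 0.4322 (43.22%), PC2 0.3898 (38.98%), PC3 0.178 (17.8%);  cumulative: 0.4322, 0.822, 1


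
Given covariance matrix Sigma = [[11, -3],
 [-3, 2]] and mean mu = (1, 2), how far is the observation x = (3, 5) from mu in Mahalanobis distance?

Step 1 — centre the observation: (x - mu) = (2, 3).

Step 2 — invert Sigma. det(Sigma) = 11·2 - (-3)² = 13.
  Sigma^{-1} = (1/det) · [[d, -b], [-b, a]] = [[0.1538, 0.2308],
 [0.2308, 0.8462]].

Step 3 — form the quadratic (x - mu)^T · Sigma^{-1} · (x - mu):
  Sigma^{-1} · (x - mu) = (1, 3).
  (x - mu)^T · [Sigma^{-1} · (x - mu)] = (2)·(1) + (3)·(3) = 11.

Step 4 — take square root: d = √(11) ≈ 3.3166.

d(x, mu) = √(11) ≈ 3.3166


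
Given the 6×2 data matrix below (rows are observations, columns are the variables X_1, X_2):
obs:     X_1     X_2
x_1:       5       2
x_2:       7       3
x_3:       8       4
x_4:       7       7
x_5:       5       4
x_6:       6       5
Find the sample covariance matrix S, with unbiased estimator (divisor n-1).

Step 1 — column means:
  mean(X_1) = (5 + 7 + 8 + 7 + 5 + 6) / 6 = 38/6 = 6.3333
  mean(X_2) = (2 + 3 + 4 + 7 + 4 + 5) / 6 = 25/6 = 4.1667

Step 2 — sample covariance S[i,j] = (1/(n-1)) · Σ_k (x_{k,i} - mean_i) · (x_{k,j} - mean_j), with n-1 = 5.
  S[X_1,X_1] = ((-1.3333)·(-1.3333) + (0.6667)·(0.6667) + (1.6667)·(1.6667) + (0.6667)·(0.6667) + (-1.3333)·(-1.3333) + (-0.3333)·(-0.3333)) / 5 = 7.3333/5 = 1.4667
  S[X_1,X_2] = ((-1.3333)·(-2.1667) + (0.6667)·(-1.1667) + (1.6667)·(-0.1667) + (0.6667)·(2.8333) + (-1.3333)·(-0.1667) + (-0.3333)·(0.8333)) / 5 = 3.6667/5 = 0.7333
  S[X_2,X_2] = ((-2.1667)·(-2.1667) + (-1.1667)·(-1.1667) + (-0.1667)·(-0.1667) + (2.8333)·(2.8333) + (-0.1667)·(-0.1667) + (0.8333)·(0.8333)) / 5 = 14.8333/5 = 2.9667

S is symmetric (S[j,i] = S[i,j]). Assembling:

S = [[1.4667, 0.7333],
 [0.7333, 2.9667]]


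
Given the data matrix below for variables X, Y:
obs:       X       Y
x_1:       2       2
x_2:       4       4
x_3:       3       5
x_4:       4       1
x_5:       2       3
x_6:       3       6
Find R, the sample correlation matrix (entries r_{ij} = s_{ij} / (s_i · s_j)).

Step 1 — column means:
  mean(X) = (2 + 4 + 3 + 4 + 2 + 3) / 6 = 18/6 = 3
  mean(Y) = (2 + 4 + 5 + 1 + 3 + 6) / 6 = 21/6 = 3.5

Step 2 — sample variances and covariances s[i,j] = (1/(n-1)) · Σ_k (x_{k,i} - mean_i) · (x_{k,j} - mean_j), with n-1 = 5:
  s[X,X] = ((-1)·(-1) + (1)·(1) + (0)·(0) + (1)·(1) + (-1)·(-1) + (0)·(0)) / 5 = 4/5 = 0.8
  s[X,Y] = ((-1)·(-1.5) + (1)·(0.5) + (0)·(1.5) + (1)·(-2.5) + (-1)·(-0.5) + (0)·(2.5)) / 5 = 0/5 = 0
  s[Y,Y] = ((-1.5)·(-1.5) + (0.5)·(0.5) + (1.5)·(1.5) + (-2.5)·(-2.5) + (-0.5)·(-0.5) + (2.5)·(2.5)) / 5 = 17.5/5 = 3.5
  Sample standard deviations s_i = √(s[i,i]):
  s(X) = √(0.8) = 0.8944
  s(Y) = √(3.5) = 1.8708

Step 3 — r_{ij} = s_{ij} / (s_i · s_j):
  r[X,X] = 1 (diagonal).
  r[X,Y] = 0 / (0.8944 · 1.8708) = 0 / 1.6733 = 0
  r[Y,Y] = 1 (diagonal).

R is symmetric with unit diagonal. Assembling:

R = [[1, 0],
 [0, 1]]


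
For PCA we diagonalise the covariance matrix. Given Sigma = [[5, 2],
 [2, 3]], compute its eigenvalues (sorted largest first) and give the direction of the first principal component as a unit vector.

Step 1 — characteristic polynomial of 2×2 Sigma:
  det(Sigma - λI) = λ² - trace · λ + det = 0.
  trace = 5 + 3 = 8, det = 5·3 - (2)² = 11.
Step 2 — discriminant:
  Δ = trace² - 4·det = 64 - 44 = 20.
Step 3 — eigenvalues:
  λ = (trace ± √Δ)/2 = (8 ± 4.4721)/2,
  λ_1 = 6.2361,  λ_2 = 1.7639.

Step 4 — unit eigenvector for λ_1: solve (Sigma - λ_1 I)v = 0. First row:
  (5 - 6.2361)·v_x + (2)·v_y = 0, i.e. (-1.2361)·v_x + (2)·v_y = 0,
  so v ∝ (b, λ_1 - a) = (2, 1.2361) = u.
  ||u|| = √((2)² + (1.2361)²) = √(5.5279) ≈ 2.3511,
  v_1 = u/||u|| ≈ (0.8507, 0.5257) (||v_1|| = 1).

λ_1 = 6.2361,  λ_2 = 1.7639;  v_1 ≈ (0.8507, 0.5257)


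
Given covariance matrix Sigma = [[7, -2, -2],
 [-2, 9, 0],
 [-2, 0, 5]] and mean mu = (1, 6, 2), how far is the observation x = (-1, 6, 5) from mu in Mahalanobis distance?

Step 1 — centre the observation: (x - mu) = (-2, 0, 3).

Step 2 — invert Sigma (cofactor / det for 3×3, or solve directly):
  Sigma^{-1} = [[0.1737, 0.0386, 0.0695],
 [0.0386, 0.1197, 0.0154],
 [0.0695, 0.0154, 0.2278]].

Step 3 — form the quadratic (x - mu)^T · Sigma^{-1} · (x - mu):
  Sigma^{-1} · (x - mu) = (-0.139, -0.0309, 0.5444).
  (x - mu)^T · [Sigma^{-1} · (x - mu)] = (-2)·(-0.139) + (0)·(-0.0309) + (3)·(0.5444) = 1.9112.

Step 4 — take square root: d = √(1.9112) ≈ 1.3825.

d(x, mu) = √(1.9112) ≈ 1.3825


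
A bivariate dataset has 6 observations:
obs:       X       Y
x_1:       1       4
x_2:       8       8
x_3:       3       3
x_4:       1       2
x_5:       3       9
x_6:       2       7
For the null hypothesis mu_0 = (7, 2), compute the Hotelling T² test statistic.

Step 1 — sample mean vector:
  mean(X) = (1 + 8 + 3 + 1 + 3 + 2) / 6 = 18/6 = 3
  mean(Y) = (4 + 8 + 3 + 2 + 9 + 7) / 6 = 33/6 = 5.5
  x̄ = (3, 5.5),  deviation x̄ - mu_0 = (3, 5.5) - (7, 2) = (-4, 3.5).

Step 2 — sample covariance matrix, S[i,j] = (1/(n-1)) · Σ_k (x_{k,i} - mean_i) · (x_{k,j} - mean_j), divisor n-1 = 5:
  S[X,X] = ((-2)·(-2) + (5)·(5) + (0)·(0) + (-2)·(-2) + (0)·(0) + (-1)·(-1)) / 5 = 34/5 = 6.8
  S[X,Y] = ((-2)·(-1.5) + (5)·(2.5) + (0)·(-2.5) + (-2)·(-3.5) + (0)·(3.5) + (-1)·(1.5)) / 5 = 21/5 = 4.2
  S[Y,Y] = ((-1.5)·(-1.5) + (2.5)·(2.5) + (-2.5)·(-2.5) + (-3.5)·(-3.5) + (3.5)·(3.5) + (1.5)·(1.5)) / 5 = 41.5/5 = 8.3
  S = [[6.8, 4.2],
 [4.2, 8.3]].

Step 3 — invert S. det(S) = 6.8·8.3 - (4.2)² = 38.8.
  S^{-1} = (1/det) · [[d, -b], [-b, a]] = [[0.2139, -0.1082],
 [-0.1082, 0.1753]].

Step 4 — quadratic form (x̄ - mu_0)^T · S^{-1} · (x̄ - mu_0):
  S^{-1} · (x̄ - mu_0) = (-1.2345, 1.0464),
  (x̄ - mu_0)^T · [...] = (-4)·(-1.2345) + (3.5)·(1.0464) = 8.6005.

Step 5 — scale by n: T² = 6 · 8.6005 = 51.6031.

T² ≈ 51.6031


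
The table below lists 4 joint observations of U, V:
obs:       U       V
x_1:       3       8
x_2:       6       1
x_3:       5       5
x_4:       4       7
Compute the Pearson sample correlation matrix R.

Step 1 — column means:
  mean(U) = (3 + 6 + 5 + 4) / 4 = 18/4 = 4.5
  mean(V) = (8 + 1 + 5 + 7) / 4 = 21/4 = 5.25

Step 2 — sample variances and covariances s[i,j] = (1/(n-1)) · Σ_k (x_{k,i} - mean_i) · (x_{k,j} - mean_j), with n-1 = 3:
  s[U,U] = ((-1.5)·(-1.5) + (1.5)·(1.5) + (0.5)·(0.5) + (-0.5)·(-0.5)) / 3 = 5/3 = 1.6667
  s[U,V] = ((-1.5)·(2.75) + (1.5)·(-4.25) + (0.5)·(-0.25) + (-0.5)·(1.75)) / 3 = -11.5/3 = -3.8333
  s[V,V] = ((2.75)·(2.75) + (-4.25)·(-4.25) + (-0.25)·(-0.25) + (1.75)·(1.75)) / 3 = 28.75/3 = 9.5833
  Sample standard deviations s_i = √(s[i,i]):
  s(U) = √(1.6667) = 1.291
  s(V) = √(9.5833) = 3.0957

Step 3 — r_{ij} = s_{ij} / (s_i · s_j):
  r[U,U] = 1 (diagonal).
  r[U,V] = -3.8333 / (1.291 · 3.0957) = -3.8333 / 3.9965 = -0.9592
  r[V,V] = 1 (diagonal).

R is symmetric with unit diagonal. Assembling:

R = [[1, -0.9592],
 [-0.9592, 1]]


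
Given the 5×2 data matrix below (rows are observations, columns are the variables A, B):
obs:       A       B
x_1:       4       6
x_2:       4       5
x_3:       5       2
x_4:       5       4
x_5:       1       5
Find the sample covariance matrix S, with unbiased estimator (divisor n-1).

Step 1 — column means:
  mean(A) = (4 + 4 + 5 + 5 + 1) / 5 = 19/5 = 3.8
  mean(B) = (6 + 5 + 2 + 4 + 5) / 5 = 22/5 = 4.4

Step 2 — sample covariance S[i,j] = (1/(n-1)) · Σ_k (x_{k,i} - mean_i) · (x_{k,j} - mean_j), with n-1 = 4.
  S[A,A] = ((0.2)·(0.2) + (0.2)·(0.2) + (1.2)·(1.2) + (1.2)·(1.2) + (-2.8)·(-2.8)) / 4 = 10.8/4 = 2.7
  S[A,B] = ((0.2)·(1.6) + (0.2)·(0.6) + (1.2)·(-2.4) + (1.2)·(-0.4) + (-2.8)·(0.6)) / 4 = -4.6/4 = -1.15
  S[B,B] = ((1.6)·(1.6) + (0.6)·(0.6) + (-2.4)·(-2.4) + (-0.4)·(-0.4) + (0.6)·(0.6)) / 4 = 9.2/4 = 2.3

S is symmetric (S[j,i] = S[i,j]). Assembling:

S = [[2.7, -1.15],
 [-1.15, 2.3]]


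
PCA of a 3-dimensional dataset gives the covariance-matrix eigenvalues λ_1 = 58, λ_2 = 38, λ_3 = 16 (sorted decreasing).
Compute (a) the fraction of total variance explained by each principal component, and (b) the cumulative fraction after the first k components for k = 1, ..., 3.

Step 1 — total variance = trace(Sigma) = Σ λ_i = 58 + 38 + 16 = 112.

Step 2 — fraction explained by component i = λ_i / Σ λ:
  PC1: 58/112 = 0.5179
  PC2: 38/112 = 0.3393
  PC3: 16/112 = 0.1429

Step 3 — cumulative fraction after k components = (λ_1 + ... + λ_k) / Σ λ:
  k = 1: 58/112 = 0.5179
  k = 2: (58 + 38)/112 = 96/112 = 0.8571
  k = 3: (58 + 38 + 16)/112 = 112/112 = 1

Summary (fraction, with percent):

explained: PC1 0.5179 (51.79%), PC2 0.3393 (33.93%), PC3 0.1429 (14.29%);  cumulative: 0.5179, 0.8571, 1


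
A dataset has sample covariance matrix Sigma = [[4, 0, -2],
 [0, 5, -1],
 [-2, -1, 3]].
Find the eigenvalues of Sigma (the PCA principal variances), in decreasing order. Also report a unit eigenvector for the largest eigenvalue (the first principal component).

Step 1 — characteristic polynomial p(λ) = det(λI - Sigma) = λ³ - tr·λ² + c_1·λ - det, where tr = trace, c_1 = sum of the principal 2×2 minors, det = det(Sigma):
  tr = 4 + 5 + 3 = 12,
  c_1 = (4·5 - (0)²) + (4·3 - (-2)²) + (5·3 - (-1)²) = 20 + 8 + 14 = 42,
  det = 4·(5·3 - (-1)²) - (0)·((0)·3 - (-1)·(-2)) + (-2)·((0)·(-1) - 5·(-2)) = 4·(14) - (0)·(-2) + (-2)·(10) = 36.
  So p(λ) = λ³ - 12λ² + 42λ - 36.
Step 2 — look for an integer root (rational root theorem: any rational root is an integer divisor of 36). Testing λ = 6:
  p(6) = 216 - 432 + 252 - 36 = 0  ✓
  Dividing out (λ - 6): p(λ) = (λ - 6)(λ² - 6λ + 6).
Step 3 — remaining eigenvalues from the quadratic λ² - 6λ + 6 = 0:
  Δ = 6² - 4·6 = 36 - 24 = 12,  λ = (6 ± √12)/2 = (6 ± 3.4641)/2 ≈ 4.7321 or 1.2679.
  Sorted: λ_1 = 6,  λ_2 = 4.7321,  λ_3 = 1.2679  (check: sum = 12 = tr ✓).

Step 4 — unit eigenvector for λ_1 = 6: v spans the null space of (Sigma - λ_1 I), whose rows are
  r_1 = (-2, 0, -2),  r_2 = (0, -1, -1),  r_3 = (-2, -1, -3).
  v is orthogonal to every row, so take v ∝ r_1 × r_2 = ((0)·(-1) - (-2)·(-1), (-2)·(0) - (-2)·(-1), (-2)·(-1) - (0)·(0)) = (-2, -2, 2).
  Rescale (divide by 2; multiply by -1 so the first nonzero entry is positive): u = (1, 1, -1).
  ||u|| = √((1)² + (1)² + (-1)²) = √(3) ≈ 1.7321,  v_1 = u/||u|| ≈ (0.5774, 0.5774, -0.5774) (||v_1|| = 1).

λ_1 = 6,  λ_2 = 4.7321,  λ_3 = 1.2679;  v_1 ≈ (0.5774, 0.5774, -0.5774)


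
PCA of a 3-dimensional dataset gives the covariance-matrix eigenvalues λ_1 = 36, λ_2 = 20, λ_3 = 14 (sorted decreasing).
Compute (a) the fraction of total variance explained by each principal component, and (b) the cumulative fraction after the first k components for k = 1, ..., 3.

Step 1 — total variance = trace(Sigma) = Σ λ_i = 36 + 20 + 14 = 70.

Step 2 — fraction explained by component i = λ_i / Σ λ:
  PC1: 36/70 = 0.5143
  PC2: 20/70 = 0.2857
  PC3: 14/70 = 0.2

Step 3 — cumulative fraction after k components = (λ_1 + ... + λ_k) / Σ λ:
  k = 1: 36/70 = 0.5143
  k = 2: (36 + 20)/70 = 56/70 = 0.8
  k = 3: (36 + 20 + 14)/70 = 70/70 = 1

Summary (fraction, with percent):

explained: PC1 0.5143 (51.43%), PC2 0.2857 (28.57%), PC3 0.2 (20%);  cumulative: 0.5143, 0.8, 1


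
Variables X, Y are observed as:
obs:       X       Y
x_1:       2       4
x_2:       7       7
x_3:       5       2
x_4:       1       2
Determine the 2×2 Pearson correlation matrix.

Step 1 — column means:
  mean(X) = (2 + 7 + 5 + 1) / 4 = 15/4 = 3.75
  mean(Y) = (4 + 7 + 2 + 2) / 4 = 15/4 = 3.75

Step 2 — sample variances and covariances s[i,j] = (1/(n-1)) · Σ_k (x_{k,i} - mean_i) · (x_{k,j} - mean_j), with n-1 = 3:
  s[X,X] = ((-1.75)·(-1.75) + (3.25)·(3.25) + (1.25)·(1.25) + (-2.75)·(-2.75)) / 3 = 22.75/3 = 7.5833
  s[X,Y] = ((-1.75)·(0.25) + (3.25)·(3.25) + (1.25)·(-1.75) + (-2.75)·(-1.75)) / 3 = 12.75/3 = 4.25
  s[Y,Y] = ((0.25)·(0.25) + (3.25)·(3.25) + (-1.75)·(-1.75) + (-1.75)·(-1.75)) / 3 = 16.75/3 = 5.5833
  Sample standard deviations s_i = √(s[i,i]):
  s(X) = √(7.5833) = 2.7538
  s(Y) = √(5.5833) = 2.3629

Step 3 — r_{ij} = s_{ij} / (s_i · s_j):
  r[X,X] = 1 (diagonal).
  r[X,Y] = 4.25 / (2.7538 · 2.3629) = 4.25 / 6.5069 = 0.6531
  r[Y,Y] = 1 (diagonal).

R is symmetric with unit diagonal. Assembling:

R = [[1, 0.6531],
 [0.6531, 1]]


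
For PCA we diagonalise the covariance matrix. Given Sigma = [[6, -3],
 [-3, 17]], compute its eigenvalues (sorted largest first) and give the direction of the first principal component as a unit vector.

Step 1 — characteristic polynomial of 2×2 Sigma:
  det(Sigma - λI) = λ² - trace · λ + det = 0.
  trace = 6 + 17 = 23, det = 6·17 - (-3)² = 93.
Step 2 — discriminant:
  Δ = trace² - 4·det = 529 - 372 = 157.
Step 3 — eigenvalues:
  λ = (trace ± √Δ)/2 = (23 ± 12.53)/2,
  λ_1 = 17.765,  λ_2 = 5.235.

Step 4 — unit eigenvector for λ_1: solve (Sigma - λ_1 I)v = 0. First row:
  (6 - 17.765)·v_x + (-3)·v_y = 0, i.e. (-11.765)·v_x + (-3)·v_y = 0,
  so v ∝ (b, λ_1 - a) = (-3, 11.765); multiply by -1 so the first entry is positive: u = (3, -11.765).
  ||u|| = √((3)² + (-11.765)²) = √(147.4148) ≈ 12.1414,
  v_1 = u/||u|| ≈ (0.2471, -0.969) (||v_1|| = 1).

λ_1 = 17.765,  λ_2 = 5.235;  v_1 ≈ (0.2471, -0.969)


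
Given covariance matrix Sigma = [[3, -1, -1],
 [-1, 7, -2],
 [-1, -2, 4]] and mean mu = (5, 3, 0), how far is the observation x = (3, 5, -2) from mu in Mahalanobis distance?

Step 1 — centre the observation: (x - mu) = (-2, 2, -2).

Step 2 — invert Sigma (cofactor / det for 3×3, or solve directly):
  Sigma^{-1} = [[0.4211, 0.1053, 0.1579],
 [0.1053, 0.193, 0.1228],
 [0.1579, 0.1228, 0.3509]].

Step 3 — form the quadratic (x - mu)^T · Sigma^{-1} · (x - mu):
  Sigma^{-1} · (x - mu) = (-0.9474, -0.0702, -0.7719).
  (x - mu)^T · [Sigma^{-1} · (x - mu)] = (-2)·(-0.9474) + (2)·(-0.0702) + (-2)·(-0.7719) = 3.2982.

Step 4 — take square root: d = √(3.2982) ≈ 1.8161.

d(x, mu) = √(3.2982) ≈ 1.8161


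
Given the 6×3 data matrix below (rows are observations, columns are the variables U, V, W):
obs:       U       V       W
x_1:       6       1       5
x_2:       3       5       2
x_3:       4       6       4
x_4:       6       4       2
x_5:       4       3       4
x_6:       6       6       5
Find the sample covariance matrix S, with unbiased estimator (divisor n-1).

Step 1 — column means:
  mean(U) = (6 + 3 + 4 + 6 + 4 + 6) / 6 = 29/6 = 4.8333
  mean(V) = (1 + 5 + 6 + 4 + 3 + 6) / 6 = 25/6 = 4.1667
  mean(W) = (5 + 2 + 4 + 2 + 4 + 5) / 6 = 22/6 = 3.6667

Step 2 — sample covariance S[i,j] = (1/(n-1)) · Σ_k (x_{k,i} - mean_i) · (x_{k,j} - mean_j), with n-1 = 5.
  S[U,U] = ((1.1667)·(1.1667) + (-1.8333)·(-1.8333) + (-0.8333)·(-0.8333) + (1.1667)·(1.1667) + (-0.8333)·(-0.8333) + (1.1667)·(1.1667)) / 5 = 8.8333/5 = 1.7667
  S[U,V] = ((1.1667)·(-3.1667) + (-1.8333)·(0.8333) + (-0.8333)·(1.8333) + (1.1667)·(-0.1667) + (-0.8333)·(-1.1667) + (1.1667)·(1.8333)) / 5 = -3.8333/5 = -0.7667
  S[U,W] = ((1.1667)·(1.3333) + (-1.8333)·(-1.6667) + (-0.8333)·(0.3333) + (1.1667)·(-1.6667) + (-0.8333)·(0.3333) + (1.1667)·(1.3333)) / 5 = 3.6667/5 = 0.7333
  S[V,V] = ((-3.1667)·(-3.1667) + (0.8333)·(0.8333) + (1.8333)·(1.8333) + (-0.1667)·(-0.1667) + (-1.1667)·(-1.1667) + (1.8333)·(1.8333)) / 5 = 18.8333/5 = 3.7667
  S[V,W] = ((-3.1667)·(1.3333) + (0.8333)·(-1.6667) + (1.8333)·(0.3333) + (-0.1667)·(-1.6667) + (-1.1667)·(0.3333) + (1.8333)·(1.3333)) / 5 = -2.6667/5 = -0.5333
  S[W,W] = ((1.3333)·(1.3333) + (-1.6667)·(-1.6667) + (0.3333)·(0.3333) + (-1.6667)·(-1.6667) + (0.3333)·(0.3333) + (1.3333)·(1.3333)) / 5 = 9.3333/5 = 1.8667

S is symmetric (S[j,i] = S[i,j]). Assembling:

S = [[1.7667, -0.7667, 0.7333],
 [-0.7667, 3.7667, -0.5333],
 [0.7333, -0.5333, 1.8667]]


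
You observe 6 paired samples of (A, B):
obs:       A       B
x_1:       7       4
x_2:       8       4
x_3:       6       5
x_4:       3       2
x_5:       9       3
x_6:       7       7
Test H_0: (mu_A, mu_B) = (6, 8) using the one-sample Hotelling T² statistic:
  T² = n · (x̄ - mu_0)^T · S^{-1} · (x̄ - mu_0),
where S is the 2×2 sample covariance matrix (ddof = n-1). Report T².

Step 1 — sample mean vector:
  mean(A) = (7 + 8 + 6 + 3 + 9 + 7) / 6 = 40/6 = 6.6667
  mean(B) = (4 + 4 + 5 + 2 + 3 + 7) / 6 = 25/6 = 4.1667
  x̄ = (6.6667, 4.1667),  deviation x̄ - mu_0 = (6.6667, 4.1667) - (6, 8) = (0.6667, -3.8333).

Step 2 — sample covariance matrix, S[i,j] = (1/(n-1)) · Σ_k (x_{k,i} - mean_i) · (x_{k,j} - mean_j), divisor n-1 = 5:
  S[A,A] = ((0.3333)·(0.3333) + (1.3333)·(1.3333) + (-0.6667)·(-0.6667) + (-3.6667)·(-3.6667) + (2.3333)·(2.3333) + (0.3333)·(0.3333)) / 5 = 21.3333/5 = 4.2667
  S[A,B] = ((0.3333)·(-0.1667) + (1.3333)·(-0.1667) + (-0.6667)·(0.8333) + (-3.6667)·(-2.1667) + (2.3333)·(-1.1667) + (0.3333)·(2.8333)) / 5 = 5.3333/5 = 1.0667
  S[B,B] = ((-0.1667)·(-0.1667) + (-0.1667)·(-0.1667) + (0.8333)·(0.8333) + (-2.1667)·(-2.1667) + (-1.1667)·(-1.1667) + (2.8333)·(2.8333)) / 5 = 14.8333/5 = 2.9667
  S = [[4.2667, 1.0667],
 [1.0667, 2.9667]].

Step 3 — invert S. det(S) = 4.2667·2.9667 - (1.0667)² = 11.52.
  S^{-1} = (1/det) · [[d, -b], [-b, a]] = [[0.2575, -0.0926],
 [-0.0926, 0.3704]].

Step 4 — quadratic form (x̄ - mu_0)^T · S^{-1} · (x̄ - mu_0):
  S^{-1} · (x̄ - mu_0) = (0.5266, -1.4815),
  (x̄ - mu_0)^T · [...] = (0.6667)·(0.5266) + (-3.8333)·(-1.4815) = 6.0301.

Step 5 — scale by n: T² = 6 · 6.0301 = 36.1806.

T² ≈ 36.1806


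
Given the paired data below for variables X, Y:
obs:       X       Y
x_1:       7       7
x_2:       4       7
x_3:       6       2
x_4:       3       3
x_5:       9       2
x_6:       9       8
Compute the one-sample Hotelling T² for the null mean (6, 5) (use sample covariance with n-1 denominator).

Step 1 — sample mean vector:
  mean(X) = (7 + 4 + 6 + 3 + 9 + 9) / 6 = 38/6 = 6.3333
  mean(Y) = (7 + 7 + 2 + 3 + 2 + 8) / 6 = 29/6 = 4.8333
  x̄ = (6.3333, 4.8333),  deviation x̄ - mu_0 = (6.3333, 4.8333) - (6, 5) = (0.3333, -0.1667).

Step 2 — sample covariance matrix, S[i,j] = (1/(n-1)) · Σ_k (x_{k,i} - mean_i) · (x_{k,j} - mean_j), divisor n-1 = 5:
  S[X,X] = ((0.6667)·(0.6667) + (-2.3333)·(-2.3333) + (-0.3333)·(-0.3333) + (-3.3333)·(-3.3333) + (2.6667)·(2.6667) + (2.6667)·(2.6667)) / 5 = 31.3333/5 = 6.2667
  S[X,Y] = ((0.6667)·(2.1667) + (-2.3333)·(2.1667) + (-0.3333)·(-2.8333) + (-3.3333)·(-1.8333) + (2.6667)·(-2.8333) + (2.6667)·(3.1667)) / 5 = 4.3333/5 = 0.8667
  S[Y,Y] = ((2.1667)·(2.1667) + (2.1667)·(2.1667) + (-2.8333)·(-2.8333) + (-1.8333)·(-1.8333) + (-2.8333)·(-2.8333) + (3.1667)·(3.1667)) / 5 = 38.8333/5 = 7.7667
  S = [[6.2667, 0.8667],
 [0.8667, 7.7667]].

Step 3 — invert S. det(S) = 6.2667·7.7667 - (0.8667)² = 47.92.
  S^{-1} = (1/det) · [[d, -b], [-b, a]] = [[0.1621, -0.0181],
 [-0.0181, 0.1308]].

Step 4 — quadratic form (x̄ - mu_0)^T · S^{-1} · (x̄ - mu_0):
  S^{-1} · (x̄ - mu_0) = (0.057, -0.0278),
  (x̄ - mu_0)^T · [...] = (0.3333)·(0.057) + (-0.1667)·(-0.0278) = 0.0237.

Step 5 — scale by n: T² = 6 · 0.0237 = 0.1419.

T² ≈ 0.1419


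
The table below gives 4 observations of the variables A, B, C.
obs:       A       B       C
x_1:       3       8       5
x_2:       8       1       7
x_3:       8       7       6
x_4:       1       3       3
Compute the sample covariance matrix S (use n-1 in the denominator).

Step 1 — column means:
  mean(A) = (3 + 8 + 8 + 1) / 4 = 20/4 = 5
  mean(B) = (8 + 1 + 7 + 3) / 4 = 19/4 = 4.75
  mean(C) = (5 + 7 + 6 + 3) / 4 = 21/4 = 5.25

Step 2 — sample covariance S[i,j] = (1/(n-1)) · Σ_k (x_{k,i} - mean_i) · (x_{k,j} - mean_j), with n-1 = 3.
  S[A,A] = ((-2)·(-2) + (3)·(3) + (3)·(3) + (-4)·(-4)) / 3 = 38/3 = 12.6667
  S[A,B] = ((-2)·(3.25) + (3)·(-3.75) + (3)·(2.25) + (-4)·(-1.75)) / 3 = -4/3 = -1.3333
  S[A,C] = ((-2)·(-0.25) + (3)·(1.75) + (3)·(0.75) + (-4)·(-2.25)) / 3 = 17/3 = 5.6667
  S[B,B] = ((3.25)·(3.25) + (-3.75)·(-3.75) + (2.25)·(2.25) + (-1.75)·(-1.75)) / 3 = 32.75/3 = 10.9167
  S[B,C] = ((3.25)·(-0.25) + (-3.75)·(1.75) + (2.25)·(0.75) + (-1.75)·(-2.25)) / 3 = -1.75/3 = -0.5833
  S[C,C] = ((-0.25)·(-0.25) + (1.75)·(1.75) + (0.75)·(0.75) + (-2.25)·(-2.25)) / 3 = 8.75/3 = 2.9167

S is symmetric (S[j,i] = S[i,j]). Assembling:

S = [[12.6667, -1.3333, 5.6667],
 [-1.3333, 10.9167, -0.5833],
 [5.6667, -0.5833, 2.9167]]


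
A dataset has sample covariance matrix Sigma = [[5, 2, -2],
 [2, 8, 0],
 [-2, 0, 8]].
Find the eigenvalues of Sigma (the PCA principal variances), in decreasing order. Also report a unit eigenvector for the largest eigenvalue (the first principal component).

Step 1 — characteristic polynomial p(λ) = det(λI - Sigma) = λ³ - tr·λ² + c_1·λ - det, where tr = trace, c_1 = sum of the principal 2×2 minors, det = det(Sigma):
  tr = 5 + 8 + 8 = 21,
  c_1 = (5·8 - (2)²) + (5·8 - (-2)²) + (8·8 - (0)²) = 36 + 36 + 64 = 136,
  det = 5·(8·8 - (0)²) - (2)·((2)·8 - (0)·(-2)) + (-2)·((2)·(0) - 8·(-2)) = 5·(64) - (2)·(16) + (-2)·(16) = 256.
  So p(λ) = λ³ - 21λ² + 136λ - 256.
Step 2 — look for an integer root (rational root theorem: any rational root is an integer divisor of 256). Testing λ = 8:
  p(8) = 512 - 1344 + 1088 - 256 = 0  ✓
  Dividing out (λ - 8): p(λ) = (λ - 8)(λ² - 13λ + 32).
Step 3 — remaining eigenvalues from the quadratic λ² - 13λ + 32 = 0:
  Δ = 13² - 4·32 = 169 - 128 = 41,  λ = (13 ± √41)/2 = (13 ± 6.4031)/2 ≈ 9.7016 or 3.2984.
  Sorted: λ_1 = 9.7016,  λ_2 = 8,  λ_3 = 3.2984  (check: sum = 21 = tr ✓).

Step 4 — unit eigenvector for λ_1 ≈ 9.7016: v spans the null space of (Sigma - λ_1 I), whose rows are
  r_1 = (-4.7016, 2, -2),  r_2 = (2, -1.7016, 0),  r_3 = (-2, 0, -1.7016).
  v is orthogonal to every row, so take v ∝ r_1 × r_2 = ((2)·(0) - (-2)·(-1.7016), (-2)·(2) - (-4.7016)·(0), (-4.7016)·(-1.7016) - (2)·(2)) ≈ (-3.4031, -4, 4).
  Rescale (multiply by -1 so the first nonzero entry is positive): u = (3.4031, 4, -4).
  ||u|| = √((3.4031)² + (4)² + (-4)²) = √(43.5813) ≈ 6.6016,  v_1 = u/||u|| ≈ (0.5155, 0.6059, -0.6059) (||v_1|| = 1).

λ_1 = 9.7016,  λ_2 = 8,  λ_3 = 3.2984;  v_1 ≈ (0.5155, 0.6059, -0.6059)


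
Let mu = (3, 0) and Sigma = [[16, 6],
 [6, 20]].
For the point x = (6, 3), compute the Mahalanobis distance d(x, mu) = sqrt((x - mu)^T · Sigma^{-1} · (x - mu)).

Step 1 — centre the observation: (x - mu) = (3, 3).

Step 2 — invert Sigma. det(Sigma) = 16·20 - (6)² = 284.
  Sigma^{-1} = (1/det) · [[d, -b], [-b, a]] = [[0.0704, -0.0211],
 [-0.0211, 0.0563]].

Step 3 — form the quadratic (x - mu)^T · Sigma^{-1} · (x - mu):
  Sigma^{-1} · (x - mu) = (0.1479, 0.1056).
  (x - mu)^T · [Sigma^{-1} · (x - mu)] = (3)·(0.1479) + (3)·(0.1056) = 0.7606.

Step 4 — take square root: d = √(0.7606) ≈ 0.8721.

d(x, mu) = √(0.7606) ≈ 0.8721


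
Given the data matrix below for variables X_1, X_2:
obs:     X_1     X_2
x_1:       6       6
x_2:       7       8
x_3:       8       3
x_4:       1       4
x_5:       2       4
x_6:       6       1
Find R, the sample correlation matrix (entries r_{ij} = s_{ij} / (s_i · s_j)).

Step 1 — column means:
  mean(X_1) = (6 + 7 + 8 + 1 + 2 + 6) / 6 = 30/6 = 5
  mean(X_2) = (6 + 8 + 3 + 4 + 4 + 1) / 6 = 26/6 = 4.3333

Step 2 — sample variances and covariances s[i,j] = (1/(n-1)) · Σ_k (x_{k,i} - mean_i) · (x_{k,j} - mean_j), with n-1 = 5:
  s[X_1,X_1] = ((1)·(1) + (2)·(2) + (3)·(3) + (-4)·(-4) + (-3)·(-3) + (1)·(1)) / 5 = 40/5 = 8
  s[X_1,X_2] = ((1)·(1.6667) + (2)·(3.6667) + (3)·(-1.3333) + (-4)·(-0.3333) + (-3)·(-0.3333) + (1)·(-3.3333)) / 5 = 4/5 = 0.8
  s[X_2,X_2] = ((1.6667)·(1.6667) + (3.6667)·(3.6667) + (-1.3333)·(-1.3333) + (-0.3333)·(-0.3333) + (-0.3333)·(-0.3333) + (-3.3333)·(-3.3333)) / 5 = 29.3333/5 = 5.8667
  Sample standard deviations s_i = √(s[i,i]):
  s(X_1) = √(8) = 2.8284
  s(X_2) = √(5.8667) = 2.4221

Step 3 — r_{ij} = s_{ij} / (s_i · s_j):
  r[X_1,X_1] = 1 (diagonal).
  r[X_1,X_2] = 0.8 / (2.8284 · 2.4221) = 0.8 / 6.8508 = 0.1168
  r[X_2,X_2] = 1 (diagonal).

R is symmetric with unit diagonal. Assembling:

R = [[1, 0.1168],
 [0.1168, 1]]
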